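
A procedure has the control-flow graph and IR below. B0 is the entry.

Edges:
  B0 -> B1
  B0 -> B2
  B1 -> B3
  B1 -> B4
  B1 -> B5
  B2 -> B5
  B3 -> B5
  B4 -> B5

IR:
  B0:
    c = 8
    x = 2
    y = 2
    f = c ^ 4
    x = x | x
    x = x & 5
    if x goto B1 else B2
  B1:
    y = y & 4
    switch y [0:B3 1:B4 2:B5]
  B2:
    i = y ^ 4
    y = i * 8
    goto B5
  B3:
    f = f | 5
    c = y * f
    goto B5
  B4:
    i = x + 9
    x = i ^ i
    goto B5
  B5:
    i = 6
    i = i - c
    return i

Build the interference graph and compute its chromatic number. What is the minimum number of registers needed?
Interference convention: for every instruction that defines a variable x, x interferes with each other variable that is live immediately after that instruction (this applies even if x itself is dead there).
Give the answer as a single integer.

Answer: 4

Derivation:
Block summaries:
  B0: {c,f,x,y} / ∅
  B1: {y} / {y}
  B2: {i,y} / {y}
  B3: {c,f} / {f,y}
  B4: {i,x} / {x}
  B5: {i} / {c}

Live sets:
  B0 li=∅ lo={c,f,x,y}
  B1 li={c,f,x,y} lo={c,f,x,y}
  B2 li={c,y} lo={c}
  B3 li={f,y} lo={c}
  B4 li={c,x} lo={c}
  B5 li={c} lo=∅

Interference:
  c — {f,i,x,y}
  f — {c,x,y}
  i — {c}
  x — {c,f,y}
  y — {c,f,x}

Colouring:
  clique {c,f,x,y} ⇒ need ≥ 4
  4-colouring: c0={c}  c1={f,i}  c2={x}  c3={y}
  χ = 4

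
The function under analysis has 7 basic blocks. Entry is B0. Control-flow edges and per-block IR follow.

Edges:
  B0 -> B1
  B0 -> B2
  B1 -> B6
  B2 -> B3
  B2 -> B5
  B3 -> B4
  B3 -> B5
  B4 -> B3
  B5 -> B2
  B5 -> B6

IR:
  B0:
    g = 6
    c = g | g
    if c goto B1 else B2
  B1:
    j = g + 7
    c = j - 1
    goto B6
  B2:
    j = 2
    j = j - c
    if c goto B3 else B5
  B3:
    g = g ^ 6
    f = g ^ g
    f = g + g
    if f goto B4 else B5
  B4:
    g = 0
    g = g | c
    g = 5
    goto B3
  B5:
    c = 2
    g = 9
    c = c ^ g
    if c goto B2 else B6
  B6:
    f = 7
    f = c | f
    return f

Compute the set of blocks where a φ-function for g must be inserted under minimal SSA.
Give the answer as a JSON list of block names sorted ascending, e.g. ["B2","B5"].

idom tree: B1←B0 B2←B0 B3←B2 B4←B3 B5←B2 B6←B0
Join-block Dom:
  B2: preds {B0,B5}: {B0} ∩ {B0,B2,B5} = {B0}; idom=B0
  B3: preds {B2,B4}: {B0,B2} ∩ {B0,B2,B3,B4} = {B0,B2}; idom=B2
  B5: preds {B2,B3}: {B0,B2} ∩ {B0,B2,B3} = {B0,B2}; idom=B2
  B6: preds {B1,B5}: {B0,B1} ∩ {B0,B2,B5} = {B0}; idom=B0

DF walk-up:
  join B2 pred B0: · stop@B0
  join B2 pred B5: B5→B2 stop@B0
  join B3 pred B2: · stop@B2
  join B3 pred B4: B4→B3 stop@B2
  join B5 pred B2: · stop@B2
  join B5 pred B3: B3 stop@B2
  join B6 pred B1: B1 stop@B0
  join B6 pred B5: B5→B2 stop@B0
  DF(B0)=∅
  DF(B1)={B6}
  DF(B2)={B2,B6}
  DF(B3)={B3,B5}
  DF(B4)={B3}
  DF(B5)={B2,B6}
  DF(B6)=∅

φ for g: defs {B0,B3,B4,B5}
  DF⁺ = {B2,B3,B5,B6}

Answer: ["B2", "B3", "B5", "B6"]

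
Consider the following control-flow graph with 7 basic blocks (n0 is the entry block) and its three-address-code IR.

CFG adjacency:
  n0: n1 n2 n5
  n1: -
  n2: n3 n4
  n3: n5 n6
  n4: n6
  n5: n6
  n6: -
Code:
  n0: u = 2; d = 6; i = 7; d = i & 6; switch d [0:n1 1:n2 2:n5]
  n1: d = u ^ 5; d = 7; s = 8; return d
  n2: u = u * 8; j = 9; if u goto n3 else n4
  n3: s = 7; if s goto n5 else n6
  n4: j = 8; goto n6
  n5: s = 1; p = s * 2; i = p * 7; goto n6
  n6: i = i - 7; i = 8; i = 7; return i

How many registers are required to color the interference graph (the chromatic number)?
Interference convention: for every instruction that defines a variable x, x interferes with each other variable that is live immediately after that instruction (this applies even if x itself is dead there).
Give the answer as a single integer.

Answer: 3

Working:
def/use:
  n0: {d,i,u} / ∅
  n1: {d,s} / {u}
  n2: {j,u} / {u}
  n3: {s} / ∅
  n4: {j} / ∅
  n5: {i,p,s} / ∅
  n6: {i} / {i}

Liveness:
  n0 li=∅ lo={i,u}
  n1 li={u} lo=∅
  n2 li={i,u} lo={i}
  n3 li={i} lo={i}
  n4 li={i} lo={i}
  n5 li=∅ lo={i}
  n6 li={i} lo=∅

Interfere edges:
  d↔{i,s,u}
  i↔{d,j,s,u}
  j↔{i,u}
  p↔∅
  s↔{d,i}
  u↔{d,i,j}

Colouring:
  lower bound: {d,i,s} mutually conflict ⇒ χ ≥ 3
  3-colouring: R0={i,p}  R1={d,j}  R2={s,u}
  χ = 3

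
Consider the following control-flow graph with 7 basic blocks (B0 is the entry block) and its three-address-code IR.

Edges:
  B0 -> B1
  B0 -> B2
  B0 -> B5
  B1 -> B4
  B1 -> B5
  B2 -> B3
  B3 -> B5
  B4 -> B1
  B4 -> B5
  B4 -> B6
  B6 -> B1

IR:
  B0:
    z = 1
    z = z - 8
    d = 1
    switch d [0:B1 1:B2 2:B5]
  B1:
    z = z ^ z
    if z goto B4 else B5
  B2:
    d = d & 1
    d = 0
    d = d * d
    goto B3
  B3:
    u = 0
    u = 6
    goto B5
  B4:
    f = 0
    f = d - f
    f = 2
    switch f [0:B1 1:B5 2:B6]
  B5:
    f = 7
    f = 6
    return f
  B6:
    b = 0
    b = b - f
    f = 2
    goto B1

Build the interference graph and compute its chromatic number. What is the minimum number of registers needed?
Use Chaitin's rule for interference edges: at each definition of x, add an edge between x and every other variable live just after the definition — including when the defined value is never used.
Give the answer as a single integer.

Answer: 4

Working:
Block summaries:
  B0: def={d,z} ue=∅
  B1: def={z} ue={z}
  B2: def={d} ue={d}
  B3: def={u} ue=∅
  B4: def={f} ue={d}
  B5: def={f} ue=∅
  B6: def={b,f} ue={f}

Liveness:
  B0 li=∅ lo={d,z}
  B1 li={d,z} lo={d,z}
  B2 li={d} lo=∅
  B3 li=∅ lo=∅
  B4 li={d,z} lo={d,f,z}
  B5 li=∅ lo=∅
  B6 li={d,f,z} lo={d,z}

Interfere edges:
  b — {d,f,z}
  d — {b,f,z}
  f — {b,d,z}
  u — ∅
  z — {b,d,f}

Chromatic number:
  clique {b,d,f,z} ⇒ need ≥ 4
  assign b→c0 d→c1 f→c2 u→c0 z→c3 — no edge inside a register ⇒ χ ≤ 4
  χ = 4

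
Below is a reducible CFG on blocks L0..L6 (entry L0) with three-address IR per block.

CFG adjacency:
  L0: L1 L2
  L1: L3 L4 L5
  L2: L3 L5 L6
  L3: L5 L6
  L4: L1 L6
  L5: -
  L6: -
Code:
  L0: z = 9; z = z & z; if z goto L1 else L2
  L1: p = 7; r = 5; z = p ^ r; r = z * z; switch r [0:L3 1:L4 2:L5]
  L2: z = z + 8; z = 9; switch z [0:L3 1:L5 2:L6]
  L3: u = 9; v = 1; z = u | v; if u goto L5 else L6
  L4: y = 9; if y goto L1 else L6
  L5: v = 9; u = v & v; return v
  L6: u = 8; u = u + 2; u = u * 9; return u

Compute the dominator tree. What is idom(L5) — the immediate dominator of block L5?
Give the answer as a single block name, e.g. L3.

idom tree: L1←L0 L2←L0 L3←L0 L4←L1 L5←L0 L6←L0
Join-block Dom:
  L1: preds {L0,L4}: {L0} ∩ {L0,L1,L4} = {L0}; idom=L0
  L3: preds {L1,L2}: {L0,L1} ∩ {L0,L2} = {L0}; idom=L0
  L5: preds {L1,L2,L3}: {L0,L1} ∩ {L0,L2} ∩ {L0,L3} = {L0}; idom=L0
  L6: preds {L2,L3,L4}: {L0,L2} ∩ {L0,L3} ∩ {L0,L1,L4} = {L0}; idom=L0

idom(L5) = L0

Answer: L0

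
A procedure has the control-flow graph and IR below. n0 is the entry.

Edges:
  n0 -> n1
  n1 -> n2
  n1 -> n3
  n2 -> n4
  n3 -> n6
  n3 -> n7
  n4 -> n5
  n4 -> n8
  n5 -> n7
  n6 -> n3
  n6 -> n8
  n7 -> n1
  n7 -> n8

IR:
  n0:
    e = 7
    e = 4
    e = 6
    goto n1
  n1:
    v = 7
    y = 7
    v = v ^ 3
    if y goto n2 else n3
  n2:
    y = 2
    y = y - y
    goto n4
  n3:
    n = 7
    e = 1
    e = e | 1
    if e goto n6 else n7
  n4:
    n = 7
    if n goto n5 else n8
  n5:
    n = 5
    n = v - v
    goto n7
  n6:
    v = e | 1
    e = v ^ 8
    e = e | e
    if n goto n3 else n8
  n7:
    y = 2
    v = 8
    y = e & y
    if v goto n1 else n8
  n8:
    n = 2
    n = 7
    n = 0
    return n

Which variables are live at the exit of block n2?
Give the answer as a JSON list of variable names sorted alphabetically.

Answer: ["e", "v"]

Derivation:
Per-block:
  n0: {e} / ∅
  n1: {v,y} / ∅
  n2: {y} / ∅
  n3: {e,n} / ∅
  n4: {n} / ∅
  n5: {n} / {v}
  n6: {e,v} / {e,n}
  n7: {v,y} / {e}
  n8: {n} / ∅

Backward fixpoint:
  n0: in=∅ out={e}
  n1: in={e} out={e,v}
  n2: in={e,v} out={e,v}
  n3: in=∅ out={e,n}
  n4: in={e,v} out={e,v}
  n5: in={e,v} out={e}
  n6: in={e,n} out=∅
  n7: in={e} out={e}
  n8: in=∅ out=∅

live-out(n2) = ["e", "v"]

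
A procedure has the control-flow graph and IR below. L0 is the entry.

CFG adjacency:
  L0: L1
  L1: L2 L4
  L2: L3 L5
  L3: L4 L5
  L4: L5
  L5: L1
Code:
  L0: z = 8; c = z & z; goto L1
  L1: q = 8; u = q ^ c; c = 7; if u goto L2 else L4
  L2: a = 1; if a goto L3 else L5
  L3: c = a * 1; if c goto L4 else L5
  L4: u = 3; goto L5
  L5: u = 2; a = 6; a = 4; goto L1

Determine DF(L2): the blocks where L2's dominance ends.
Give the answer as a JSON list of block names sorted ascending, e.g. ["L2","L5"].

Answer: ["L4", "L5"]

Analysis:
idom tree: L1←L0 L2←L1 L3←L2 L4←L1 L5←L1
Join-block Dom:
  L1: preds {L0,L5}: {L0} ∩ {L0,L1,L5} = {L0}; idom=L0
  L4: preds {L1,L3}: {L0,L1} ∩ {L0,L1,L2,L3} = {L0,L1}; idom=L1
  L5: preds {L2,L3,L4}: {L0,L1,L2} ∩ {L0,L1,L2,L3} ∩ {L0,L1,L4} = {L0,L1}; idom=L1

Frontier:
  join L1 pred L0: · stop@L0
  join L1 pred L5: L5→L1 stop@L0
  join L4 pred L1: · stop@L1
  join L4 pred L3: L3→L2 stop@L1
  join L5 pred L2: L2 stop@L1
  join L5 pred L3: L3→L2 stop@L1
  join L5 pred L4: L4 stop@L1
  L0: DF=∅
  L1: DF={L1}
  L2: DF={L4,L5}
  L3: DF={L4,L5}
  L4: DF={L5}
  L5: DF={L1}

DF(L2) = ["L4", "L5"]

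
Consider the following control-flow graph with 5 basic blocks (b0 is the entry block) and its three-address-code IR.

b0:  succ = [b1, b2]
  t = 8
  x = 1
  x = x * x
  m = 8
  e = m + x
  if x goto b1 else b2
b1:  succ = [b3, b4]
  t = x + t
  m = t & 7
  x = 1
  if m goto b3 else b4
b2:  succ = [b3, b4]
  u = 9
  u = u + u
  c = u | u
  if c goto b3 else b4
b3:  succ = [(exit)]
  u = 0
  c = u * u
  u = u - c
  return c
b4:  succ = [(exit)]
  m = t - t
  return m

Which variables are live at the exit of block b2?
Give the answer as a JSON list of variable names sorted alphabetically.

Per-block:
  b0 def {e,m,t,x} use ∅
  b1 def {m,t,x} use {t,x}
  b2 def {c,u} use ∅
  b3 def {c,u} use ∅
  b4 def {m} use {t}

Liveness:
  b0: in=∅ out={t,x}
  b1: in={t,x} out={t}
  b2: in={t} out={t}
  b3: in=∅ out=∅
  b4: in={t} out=∅

live-out(b2) = ["t"]

Answer: ["t"]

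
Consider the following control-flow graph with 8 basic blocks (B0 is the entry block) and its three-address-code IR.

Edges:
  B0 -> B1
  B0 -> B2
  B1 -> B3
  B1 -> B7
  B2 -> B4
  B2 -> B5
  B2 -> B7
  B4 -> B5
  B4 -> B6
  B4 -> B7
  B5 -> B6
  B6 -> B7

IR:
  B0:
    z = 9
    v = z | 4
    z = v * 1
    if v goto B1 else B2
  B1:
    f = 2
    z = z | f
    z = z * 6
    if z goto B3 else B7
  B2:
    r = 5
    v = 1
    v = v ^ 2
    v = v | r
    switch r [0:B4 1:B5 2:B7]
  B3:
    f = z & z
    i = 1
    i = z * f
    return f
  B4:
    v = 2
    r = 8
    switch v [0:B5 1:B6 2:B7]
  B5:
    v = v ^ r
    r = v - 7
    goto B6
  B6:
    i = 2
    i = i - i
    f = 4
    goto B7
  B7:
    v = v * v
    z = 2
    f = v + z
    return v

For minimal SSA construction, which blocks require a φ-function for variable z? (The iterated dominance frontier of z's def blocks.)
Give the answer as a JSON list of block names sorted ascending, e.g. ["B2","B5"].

Answer: ["B7"]

Working:
idom tree: B1←B0 B2←B0 B3←B1 B4←B2 B5←B2 B6←B2 B7←B0
Dom at joins:
  B5: preds {B2,B4}: {B0,B2} ∩ {B0,B2,B4} = {B0,B2}; idom=B2
  B6: preds {B4,B5}: {B0,B2,B4} ∩ {B0,B2,B5} = {B0,B2}; idom=B2
  B7: preds {B1,B2,B4,B6}: {B0,B1} ∩ {B0,B2} ∩ {B0,B2,B4} ∩ {B0,B2,B6} = {B0}; idom=B0

DF walk-up:
  join B5 pred B2: · stop@B2
  join B5 pred B4: B4 stop@B2
  join B6 pred B4: B4 stop@B2
  join B6 pred B5: B5 stop@B2
  join B7 pred B1: B1 stop@B0
  join B7 pred B2: B2 stop@B0
  join B7 pred B4: B4→B2 stop@B0
  join B7 pred B6: B6→B2 stop@B0
  B0 → ∅
  B1 → {B7}
  B2 → {B7}
  B3 → ∅
  B4 → {B5,B6,B7}
  B5 → {B6}
  B6 → {B7}
  B7 → ∅

φ for z: defs {B0,B1,B7}
  DF⁺ = {B7}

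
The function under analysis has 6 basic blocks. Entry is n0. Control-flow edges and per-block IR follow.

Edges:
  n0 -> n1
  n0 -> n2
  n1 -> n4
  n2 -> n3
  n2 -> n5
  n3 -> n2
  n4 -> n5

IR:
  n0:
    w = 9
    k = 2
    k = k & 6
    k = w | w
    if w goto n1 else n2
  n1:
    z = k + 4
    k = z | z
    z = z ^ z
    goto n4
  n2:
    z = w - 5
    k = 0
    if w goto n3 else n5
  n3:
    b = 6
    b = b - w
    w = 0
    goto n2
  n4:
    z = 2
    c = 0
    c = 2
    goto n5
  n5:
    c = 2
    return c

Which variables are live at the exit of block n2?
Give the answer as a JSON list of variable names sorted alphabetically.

Answer: ["w"]

Derivation:
Per-block:
  n0 def {k,w} use ∅
  n1 def {k,z} use {k}
  n2 def {k,z} use {w}
  n3 def {b,w} use {w}
  n4 def {c,z} use ∅
  n5 def {c} use ∅

Backward fixpoint:
  n0: in=∅ out={k,w}
  n1: in={k} out=∅
  n2: in={w} out={w}
  n3: in={w} out={w}
  n4: in=∅ out=∅
  n5: in=∅ out=∅

live-out(n2) = ["w"]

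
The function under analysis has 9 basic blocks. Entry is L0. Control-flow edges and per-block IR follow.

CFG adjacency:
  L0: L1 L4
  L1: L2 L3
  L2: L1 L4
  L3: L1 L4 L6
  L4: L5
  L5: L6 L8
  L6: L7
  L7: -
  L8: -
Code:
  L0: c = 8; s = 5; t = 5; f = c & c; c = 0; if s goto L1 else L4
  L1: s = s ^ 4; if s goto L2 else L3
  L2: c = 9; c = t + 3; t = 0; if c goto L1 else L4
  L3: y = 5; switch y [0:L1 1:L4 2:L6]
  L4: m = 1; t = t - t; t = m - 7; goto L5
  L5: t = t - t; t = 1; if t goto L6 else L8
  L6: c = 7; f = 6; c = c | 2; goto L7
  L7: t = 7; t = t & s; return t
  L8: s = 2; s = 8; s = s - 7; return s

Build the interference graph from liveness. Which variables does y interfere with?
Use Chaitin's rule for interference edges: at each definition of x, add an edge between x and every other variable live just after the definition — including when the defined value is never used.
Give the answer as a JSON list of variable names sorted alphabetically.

def/use:
  L0 def {c,f,s,t} use ∅
  L1 def {s} use {s}
  L2 def {c,t} use {t}
  L3 def {y} use ∅
  L4 def {m,t} use {t}
  L5 def {t} use {t}
  L6 def {c,f} use ∅
  L7 def {t} use {s}
  L8 def {s} use ∅

Liveness:
  L0: in=∅ out={s,t}
  L1: in={s,t} out={s,t}
  L2: in={s,t} out={s,t}
  L3: in={s,t} out={s,t}
  L4: in={s,t} out={s,t}
  L5: in={s,t} out={s}
  L6: in={s} out={s}
  L7: in={s} out=∅
  L8: in=∅ out=∅

Interference:
  c — {f,s,t}
  f — {c,s,t}
  m — {s,t}
  s — {c,f,m,t,y}
  t — {c,f,m,s,y}
  y — {s,t}

N(y) = ["s", "t"]

Answer: ["s", "t"]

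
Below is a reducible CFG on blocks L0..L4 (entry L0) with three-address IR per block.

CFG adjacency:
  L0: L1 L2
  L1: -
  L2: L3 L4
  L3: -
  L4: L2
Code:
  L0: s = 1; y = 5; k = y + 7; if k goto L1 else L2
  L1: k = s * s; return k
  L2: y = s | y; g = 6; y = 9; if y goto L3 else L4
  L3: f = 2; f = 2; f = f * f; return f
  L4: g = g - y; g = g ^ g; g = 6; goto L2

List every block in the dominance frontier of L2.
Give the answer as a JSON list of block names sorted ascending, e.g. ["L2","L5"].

Answer: ["L2"]

Analysis:
idom tree: L1←L0 L2←L0 L3←L2 L4←L2
Dom at joins:
  L2: preds {L0,L4}: {L0} ∩ {L0,L2,L4} = {L0}; idom=L0

DF walk-up:
  L2←L0: walk · to L0
  L2←L4: walk L4→L2 to L0
  L0 → ∅
  L1 → ∅
  L2 → {L2}
  L3 → ∅
  L4 → {L2}

DF(L2) = ["L2"]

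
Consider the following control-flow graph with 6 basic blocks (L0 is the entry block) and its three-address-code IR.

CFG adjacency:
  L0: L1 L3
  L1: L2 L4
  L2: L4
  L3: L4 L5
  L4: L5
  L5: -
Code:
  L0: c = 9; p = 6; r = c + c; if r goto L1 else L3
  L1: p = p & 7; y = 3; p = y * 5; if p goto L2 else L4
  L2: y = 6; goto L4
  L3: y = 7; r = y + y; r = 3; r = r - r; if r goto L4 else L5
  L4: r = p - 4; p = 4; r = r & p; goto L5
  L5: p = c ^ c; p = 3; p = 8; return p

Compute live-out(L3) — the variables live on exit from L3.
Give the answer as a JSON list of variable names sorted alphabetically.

Answer: ["c", "p"]

Analysis:
def/use:
  L0: def={c,p,r} ue=∅
  L1: def={p,y} ue={p}
  L2: def={y} ue=∅
  L3: def={r,y} ue=∅
  L4: def={p,r} ue={p}
  L5: def={p} ue={c}

Backward fixpoint:
  live L0: ∅→{c,p}
  live L1: {c,p}→{c,p}
  live L2: {c,p}→{c,p}
  live L3: {c,p}→{c,p}
  live L4: {c,p}→{c}
  live L5: {c}→∅

live-out(L3) = ["c", "p"]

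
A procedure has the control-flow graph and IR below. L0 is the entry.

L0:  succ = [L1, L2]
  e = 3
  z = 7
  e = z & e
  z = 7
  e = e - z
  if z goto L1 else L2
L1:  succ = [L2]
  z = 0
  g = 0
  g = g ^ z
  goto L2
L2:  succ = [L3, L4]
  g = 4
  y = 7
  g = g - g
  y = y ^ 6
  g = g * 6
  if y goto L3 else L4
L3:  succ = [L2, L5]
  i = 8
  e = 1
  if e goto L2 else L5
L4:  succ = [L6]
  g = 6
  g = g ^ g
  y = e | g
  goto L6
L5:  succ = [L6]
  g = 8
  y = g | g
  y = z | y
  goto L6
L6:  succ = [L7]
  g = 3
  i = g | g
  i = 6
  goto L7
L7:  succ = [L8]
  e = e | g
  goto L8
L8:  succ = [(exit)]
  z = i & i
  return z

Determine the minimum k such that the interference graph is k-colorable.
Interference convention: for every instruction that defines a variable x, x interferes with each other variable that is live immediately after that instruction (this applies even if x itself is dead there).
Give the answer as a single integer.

Answer: 4

Working:
Per-block:
  L0 def {e,z} use ∅
  L1 def {g,z} use ∅
  L2 def {g,y} use ∅
  L3 def {e,i} use ∅
  L4 def {g,y} use {e}
  L5 def {g,y} use {z}
  L6 def {g,i} use ∅
  L7 def {e} use {e,g}
  L8 def {z} use {i}

Live sets:
  live L0: ∅→{e,z}
  live L1: {e}→{e,z}
  live L2: {e,z}→{e,z}
  live L3: {z}→{e,z}
  live L4: {e}→{e}
  live L5: {e,z}→{e}
  live L6: {e}→{e,g,i}
  live L7: {e,g,i}→{i}
  live L8: {i}→∅

Interfere edges:
  e: {g,i,y,z}
  g: {e,i,y,z}
  i: {e,g,z}
  y: {e,g,z}
  z: {e,g,i,y}

Registers:
  {e,g,i,z} pairwise interfere (4-clique) ⇒ χ ≥ 4
  4-colouring: r0={e}  r1={g}  r2={z}  r3={i,y}
  χ = 4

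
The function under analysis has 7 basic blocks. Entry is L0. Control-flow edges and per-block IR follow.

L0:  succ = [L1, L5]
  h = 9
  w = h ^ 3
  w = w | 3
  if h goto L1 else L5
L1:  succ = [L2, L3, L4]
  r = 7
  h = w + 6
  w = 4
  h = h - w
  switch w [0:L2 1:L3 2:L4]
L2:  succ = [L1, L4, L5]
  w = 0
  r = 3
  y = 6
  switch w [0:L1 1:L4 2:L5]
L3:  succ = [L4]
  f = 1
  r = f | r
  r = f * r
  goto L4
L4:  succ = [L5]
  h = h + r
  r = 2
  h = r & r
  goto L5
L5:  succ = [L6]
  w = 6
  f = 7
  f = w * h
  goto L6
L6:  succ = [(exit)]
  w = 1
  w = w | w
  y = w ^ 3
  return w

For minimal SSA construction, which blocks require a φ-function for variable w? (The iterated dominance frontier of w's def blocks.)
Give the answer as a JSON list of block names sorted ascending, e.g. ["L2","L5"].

Answer: ["L1", "L4", "L5"]

Derivation:
idom tree: L1←L0 L2←L1 L3←L1 L4←L1 L5←L0 L6←L5
Dom at joins:
  L1: preds {L0,L2}: {L0} ∩ {L0,L1,L2} = {L0}; idom=L0
  L4: preds {L1,L2,L3}: {L0,L1} ∩ {L0,L1,L2} ∩ {L0,L1,L3} = {L0,L1}; idom=L1
  L5: preds {L0,L2,L4}: {L0} ∩ {L0,L1,L2} ∩ {L0,L1,L4} = {L0}; idom=L0

Frontier:
  join L1 pred L0: · stop@L0
  join L1 pred L2: L2→L1 stop@L0
  join L4 pred L1: · stop@L1
  join L4 pred L2: L2 stop@L1
  join L4 pred L3: L3 stop@L1
  join L5 pred L0: · stop@L0
  join L5 pred L2: L2→L1 stop@L0
  join L5 pred L4: L4→L1 stop@L0
  L0: DF=∅
  L1: DF={L1,L5}
  L2: DF={L1,L4,L5}
  L3: DF={L4}
  L4: DF={L5}
  L5: DF=∅
  L6: DF=∅

φ for w: defs {L0,L1,L2,L5,L6}
  DF⁺ = {L1,L4,L5}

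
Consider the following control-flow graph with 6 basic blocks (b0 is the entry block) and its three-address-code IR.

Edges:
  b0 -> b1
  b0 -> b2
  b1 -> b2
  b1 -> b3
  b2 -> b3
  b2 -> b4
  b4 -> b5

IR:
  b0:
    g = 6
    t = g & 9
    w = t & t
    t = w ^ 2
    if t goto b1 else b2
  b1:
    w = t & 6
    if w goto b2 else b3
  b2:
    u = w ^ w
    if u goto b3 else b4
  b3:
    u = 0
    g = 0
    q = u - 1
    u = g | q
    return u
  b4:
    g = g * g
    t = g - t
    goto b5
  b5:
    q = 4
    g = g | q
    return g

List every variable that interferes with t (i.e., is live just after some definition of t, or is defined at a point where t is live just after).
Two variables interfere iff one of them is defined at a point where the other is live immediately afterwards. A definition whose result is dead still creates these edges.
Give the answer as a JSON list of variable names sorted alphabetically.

Answer: ["g", "u", "w"]

Working:
Block summaries:
  b0 def {g,t,w} use ∅
  b1 def {w} use {t}
  b2 def {u} use {w}
  b3 def {g,q,u} use ∅
  b4 def {g,t} use {g,t}
  b5 def {g,q} use {g}

Live sets:
  b0 li=∅ lo={g,t,w}
  b1 li={g,t} lo={g,t,w}
  b2 li={g,t,w} lo={g,t}
  b3 li=∅ lo=∅
  b4 li={g,t} lo={g}
  b5 li={g} lo=∅

Conflict graph:
  g — {q,t,u,w}
  q — {g}
  t — {g,u,w}
  u — {g,t}
  w — {g,t}

N(t) = ["g", "u", "w"]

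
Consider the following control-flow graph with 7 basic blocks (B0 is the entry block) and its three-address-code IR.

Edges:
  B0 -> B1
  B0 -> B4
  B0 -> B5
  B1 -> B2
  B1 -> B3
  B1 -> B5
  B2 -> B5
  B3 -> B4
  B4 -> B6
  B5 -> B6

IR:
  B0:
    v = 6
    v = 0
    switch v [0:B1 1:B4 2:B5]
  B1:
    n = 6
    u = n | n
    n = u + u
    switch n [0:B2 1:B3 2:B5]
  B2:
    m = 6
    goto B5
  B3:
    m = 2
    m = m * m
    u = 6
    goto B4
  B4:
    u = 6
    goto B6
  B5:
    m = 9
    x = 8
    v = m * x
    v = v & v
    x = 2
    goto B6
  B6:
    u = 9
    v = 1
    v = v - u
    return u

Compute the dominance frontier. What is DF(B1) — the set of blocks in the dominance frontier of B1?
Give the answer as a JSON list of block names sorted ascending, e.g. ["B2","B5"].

idom tree: B1←B0 B2←B1 B3←B1 B4←B0 B5←B0 B6←B0
Join-block Dom:
  B4: preds {B0,B3}: {B0} ∩ {B0,B1,B3} = {B0}; idom=B0
  B5: preds {B0,B1,B2}: {B0} ∩ {B0,B1} ∩ {B0,B1,B2} = {B0}; idom=B0
  B6: preds {B4,B5}: {B0,B4} ∩ {B0,B5} = {B0}; idom=B0

DF walk-up:
  B4←B0: walk · to B0
  B4←B3: walk B3→B1 to B0
  B5←B0: walk · to B0
  B5←B1: walk B1 to B0
  B5←B2: walk B2→B1 to B0
  B6←B4: walk B4 to B0
  B6←B5: walk B5 to B0
  B0 → ∅
  B1 → {B4,B5}
  B2 → {B5}
  B3 → {B4}
  B4 → {B6}
  B5 → {B6}
  B6 → ∅

DF(B1) = ["B4", "B5"]

Answer: ["B4", "B5"]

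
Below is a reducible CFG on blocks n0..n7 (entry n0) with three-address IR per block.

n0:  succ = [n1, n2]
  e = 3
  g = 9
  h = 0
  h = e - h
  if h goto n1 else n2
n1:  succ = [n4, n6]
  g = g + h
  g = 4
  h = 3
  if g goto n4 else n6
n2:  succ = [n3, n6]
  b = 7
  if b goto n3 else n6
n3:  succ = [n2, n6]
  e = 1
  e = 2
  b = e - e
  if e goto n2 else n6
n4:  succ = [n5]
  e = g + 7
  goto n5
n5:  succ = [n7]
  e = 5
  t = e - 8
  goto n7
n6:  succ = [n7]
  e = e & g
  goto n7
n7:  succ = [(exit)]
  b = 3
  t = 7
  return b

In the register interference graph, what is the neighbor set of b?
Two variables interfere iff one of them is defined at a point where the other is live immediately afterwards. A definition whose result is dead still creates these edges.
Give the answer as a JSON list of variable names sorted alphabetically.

Block summaries:
  n0: {e,g,h} / ∅
  n1: {g,h} / {g,h}
  n2: {b} / ∅
  n3: {b,e} / ∅
  n4: {e} / {g}
  n5: {e,t} / ∅
  n6: {e} / {e,g}
  n7: {b,t} / ∅

Backward fixpoint:
  live n0: ∅→{e,g,h}
  live n1: {e,g,h}→{e,g}
  live n2: {e,g}→{e,g}
  live n3: {g}→{e,g}
  live n4: {g}→∅
  live n5: ∅→∅
  live n6: {e,g}→∅
  live n7: ∅→∅

Interfere edges:
  b — {e,g,t}
  e — {b,g,h}
  g — {b,e,h}
  h — {e,g}
  t — {b}

N(b) = ["e", "g", "t"]

Answer: ["e", "g", "t"]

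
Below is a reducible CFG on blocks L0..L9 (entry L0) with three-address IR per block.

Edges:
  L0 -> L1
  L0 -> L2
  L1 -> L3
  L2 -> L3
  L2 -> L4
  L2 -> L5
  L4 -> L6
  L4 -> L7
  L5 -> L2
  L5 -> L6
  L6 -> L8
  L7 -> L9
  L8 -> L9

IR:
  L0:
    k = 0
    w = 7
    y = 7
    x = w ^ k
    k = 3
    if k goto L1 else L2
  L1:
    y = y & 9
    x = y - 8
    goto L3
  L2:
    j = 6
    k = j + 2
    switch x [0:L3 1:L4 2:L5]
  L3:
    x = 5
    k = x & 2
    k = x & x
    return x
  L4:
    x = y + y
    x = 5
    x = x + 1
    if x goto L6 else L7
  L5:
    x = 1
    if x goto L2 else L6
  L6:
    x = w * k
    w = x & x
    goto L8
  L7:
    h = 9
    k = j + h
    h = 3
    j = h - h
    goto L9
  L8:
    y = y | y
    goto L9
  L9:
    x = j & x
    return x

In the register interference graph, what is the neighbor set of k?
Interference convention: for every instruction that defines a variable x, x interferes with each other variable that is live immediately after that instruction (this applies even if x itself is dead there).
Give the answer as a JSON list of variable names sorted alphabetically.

Per-block:
  L0 def {k,w,x,y} use ∅
  L1 def {x,y} use {y}
  L2 def {j,k} use {x}
  L3 def {k,x} use ∅
  L4 def {x} use {y}
  L5 def {x} use ∅
  L6 def {w,x} use {k,w}
  L7 def {h,j,k} use {j}
  L8 def {y} use {y}
  L9 def {x} use {j,x}

Live sets:
  L0: in=∅ out={w,x,y}
  L1: in={y} out=∅
  L2: in={w,x,y} out={j,k,w,y}
  L3: in=∅ out=∅
  L4: in={j,k,w,y} out={j,k,w,x,y}
  L5: in={j,k,w,y} out={j,k,w,x,y}
  L6: in={j,k,w,y} out={j,x,y}
  L7: in={j,x} out={j,x}
  L8: in={j,x,y} out={j,x}
  L9: in={j,x} out=∅

Interfere edges:
  h↔{j,x}
  j↔{h,k,w,x,y}
  k↔{j,w,x,y}
  w↔{j,k,x,y}
  x↔{h,j,k,w,y}
  y↔{j,k,w,x}

N(k) = ["j", "w", "x", "y"]

Answer: ["j", "w", "x", "y"]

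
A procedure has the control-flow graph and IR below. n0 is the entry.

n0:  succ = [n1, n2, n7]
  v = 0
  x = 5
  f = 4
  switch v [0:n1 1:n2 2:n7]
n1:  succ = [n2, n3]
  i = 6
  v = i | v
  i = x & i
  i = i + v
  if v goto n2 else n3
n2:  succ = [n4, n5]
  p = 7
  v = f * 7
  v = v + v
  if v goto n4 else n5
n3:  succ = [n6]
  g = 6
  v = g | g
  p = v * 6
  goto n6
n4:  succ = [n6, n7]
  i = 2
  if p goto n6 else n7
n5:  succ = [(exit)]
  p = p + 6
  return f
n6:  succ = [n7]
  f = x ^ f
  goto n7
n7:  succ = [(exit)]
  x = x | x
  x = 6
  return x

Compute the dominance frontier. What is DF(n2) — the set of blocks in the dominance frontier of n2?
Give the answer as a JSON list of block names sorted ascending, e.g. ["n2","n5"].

idom tree: n1←n0 n2←n0 n3←n1 n4←n2 n5←n2 n6←n0 n7←n0
Join-block Dom:
  n2: preds {n0,n1}: {n0} ∩ {n0,n1} = {n0}; idom=n0
  n6: preds {n3,n4}: {n0,n1,n3} ∩ {n0,n2,n4} = {n0}; idom=n0
  n7: preds {n0,n4,n6}: {n0} ∩ {n0,n2,n4} ∩ {n0,n6} = {n0}; idom=n0

Frontier:
  n2←n0: walk · to n0
  n2←n1: walk n1 to n0
  n6←n3: walk n3→n1 to n0
  n6←n4: walk n4→n2 to n0
  n7←n0: walk · to n0
  n7←n4: walk n4→n2 to n0
  n7←n6: walk n6 to n0
  DF(n0)=∅
  DF(n1)={n2,n6}
  DF(n2)={n6,n7}
  DF(n3)={n6}
  DF(n4)={n6,n7}
  DF(n5)=∅
  DF(n6)={n7}
  DF(n7)=∅

DF(n2) = ["n6", "n7"]

Answer: ["n6", "n7"]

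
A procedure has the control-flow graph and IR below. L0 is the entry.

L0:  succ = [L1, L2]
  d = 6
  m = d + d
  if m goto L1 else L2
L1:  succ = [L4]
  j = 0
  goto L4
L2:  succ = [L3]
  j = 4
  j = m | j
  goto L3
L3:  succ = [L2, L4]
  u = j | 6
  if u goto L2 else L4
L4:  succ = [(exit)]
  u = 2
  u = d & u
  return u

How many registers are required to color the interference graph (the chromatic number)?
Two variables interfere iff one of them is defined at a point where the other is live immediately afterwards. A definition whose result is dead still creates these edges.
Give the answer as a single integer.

Per-block:
  L0: def={d,m} ue=∅
  L1: def={j} ue=∅
  L2: def={j} ue={m}
  L3: def={u} ue={j}
  L4: def={u} ue={d}

Liveness:
  live L0: ∅→{d,m}
  live L1: {d}→{d}
  live L2: {d,m}→{d,j,m}
  live L3: {d,j,m}→{d,m}
  live L4: {d}→∅

Interference:
  d↔{j,m,u}
  j↔{d,m}
  m↔{d,j,u}
  u↔{d,m}

Chromatic number:
  lower bound: {d,j,m} mutually conflict ⇒ χ ≥ 3
  assign d→c0 j→c2 m→c1 u→c2 — no edge inside a register ⇒ χ ≤ 3
  χ = 3

Answer: 3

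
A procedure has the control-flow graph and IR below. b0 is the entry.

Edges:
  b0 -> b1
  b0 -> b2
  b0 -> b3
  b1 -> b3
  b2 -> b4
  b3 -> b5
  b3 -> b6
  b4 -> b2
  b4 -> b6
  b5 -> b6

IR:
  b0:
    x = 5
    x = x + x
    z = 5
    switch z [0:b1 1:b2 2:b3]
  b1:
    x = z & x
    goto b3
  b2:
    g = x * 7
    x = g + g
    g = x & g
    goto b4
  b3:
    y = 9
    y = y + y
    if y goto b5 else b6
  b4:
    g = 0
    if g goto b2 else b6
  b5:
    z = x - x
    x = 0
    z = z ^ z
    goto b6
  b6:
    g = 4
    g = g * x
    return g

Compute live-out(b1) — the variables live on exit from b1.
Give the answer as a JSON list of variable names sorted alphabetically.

Block summaries:
  b0: {x,z} / ∅
  b1: {x} / {x,z}
  b2: {g,x} / {x}
  b3: {y} / ∅
  b4: {g} / ∅
  b5: {x,z} / {x}
  b6: {g} / {x}

Liveness:
  b0: in=∅ out={x,z}
  b1: in={x,z} out={x}
  b2: in={x} out={x}
  b3: in={x} out={x}
  b4: in={x} out={x}
  b5: in={x} out={x}
  b6: in={x} out=∅

live-out(b1) = ["x"]

Answer: ["x"]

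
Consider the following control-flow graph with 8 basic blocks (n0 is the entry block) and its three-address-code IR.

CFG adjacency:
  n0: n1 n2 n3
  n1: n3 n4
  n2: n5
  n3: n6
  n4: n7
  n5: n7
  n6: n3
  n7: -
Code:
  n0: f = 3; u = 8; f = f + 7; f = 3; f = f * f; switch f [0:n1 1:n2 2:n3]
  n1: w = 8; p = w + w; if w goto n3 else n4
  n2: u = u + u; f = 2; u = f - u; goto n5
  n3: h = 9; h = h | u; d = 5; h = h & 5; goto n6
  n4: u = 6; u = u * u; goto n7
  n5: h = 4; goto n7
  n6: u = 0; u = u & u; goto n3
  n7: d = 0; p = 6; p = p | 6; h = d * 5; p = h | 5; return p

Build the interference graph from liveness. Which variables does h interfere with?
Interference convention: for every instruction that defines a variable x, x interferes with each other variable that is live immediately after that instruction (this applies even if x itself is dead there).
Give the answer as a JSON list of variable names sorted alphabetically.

Answer: ["d", "u"]

Analysis:
def/use:
  n0 def {f,u} use ∅
  n1 def {p,w} use ∅
  n2 def {f,u} use {u}
  n3 def {d,h} use {u}
  n4 def {u} use ∅
  n5 def {h} use ∅
  n6 def {u} use ∅
  n7 def {d,h,p} use ∅

Liveness:
  live n0: ∅→{u}
  live n1: {u}→{u}
  live n2: {u}→∅
  live n3: {u}→∅
  live n4: ∅→∅
  live n5: ∅→∅
  live n6: ∅→{u}
  live n7: ∅→∅

Interference:
  d: {h,p}
  f: {u}
  h: {d,u}
  p: {d,u,w}
  u: {f,h,p,w}
  w: {p,u}

N(h) = ["d", "u"]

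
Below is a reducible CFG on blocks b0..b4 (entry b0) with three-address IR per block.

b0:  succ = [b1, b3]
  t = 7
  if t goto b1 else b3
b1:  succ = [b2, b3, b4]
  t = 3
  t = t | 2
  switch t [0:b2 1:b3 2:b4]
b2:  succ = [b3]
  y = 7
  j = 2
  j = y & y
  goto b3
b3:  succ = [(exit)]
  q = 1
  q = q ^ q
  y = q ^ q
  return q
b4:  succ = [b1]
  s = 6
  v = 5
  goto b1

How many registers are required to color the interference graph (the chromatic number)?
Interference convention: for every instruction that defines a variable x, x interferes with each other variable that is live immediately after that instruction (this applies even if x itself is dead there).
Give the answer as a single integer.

def/use:
  b0: {t} / ∅
  b1: {t} / ∅
  b2: {j,y} / ∅
  b3: {q,y} / ∅
  b4: {s,v} / ∅

Liveness:
  live b0: ∅→∅
  live b1: ∅→∅
  live b2: ∅→∅
  live b3: ∅→∅
  live b4: ∅→∅

Interfere edges:
  j: {y}
  q: {y}
  s: ∅
  t: ∅
  v: ∅
  y: {j,q}

Registers:
  clique {j,y} ⇒ need ≥ 2
  2-colouring: c0={s,t,v,y}  c1={j,q}
  χ = 2

Answer: 2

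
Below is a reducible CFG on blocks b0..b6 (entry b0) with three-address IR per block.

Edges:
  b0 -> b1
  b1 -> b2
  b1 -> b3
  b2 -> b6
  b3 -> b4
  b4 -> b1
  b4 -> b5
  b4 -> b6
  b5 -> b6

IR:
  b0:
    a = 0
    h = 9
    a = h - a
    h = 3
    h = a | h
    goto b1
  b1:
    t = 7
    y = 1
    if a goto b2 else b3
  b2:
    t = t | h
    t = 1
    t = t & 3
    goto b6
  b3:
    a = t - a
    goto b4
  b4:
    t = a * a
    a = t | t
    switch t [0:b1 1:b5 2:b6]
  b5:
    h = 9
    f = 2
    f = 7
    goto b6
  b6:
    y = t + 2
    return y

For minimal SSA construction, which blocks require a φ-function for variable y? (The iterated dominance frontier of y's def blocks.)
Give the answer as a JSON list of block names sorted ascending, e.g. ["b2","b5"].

idom tree: b1←b0 b2←b1 b3←b1 b4←b3 b5←b4 b6←b1
Join-block Dom:
  b1: preds {b0,b4}: {b0} ∩ {b0,b1,b3,b4} = {b0}; idom=b0
  b6: preds {b2,b4,b5}: {b0,b1,b2} ∩ {b0,b1,b3,b4} ∩ {b0,b1,b3,b4,b5} = {b0,b1}; idom=b1

Frontier:
  join b1 pred b0: · stop@b0
  join b1 pred b4: b4→b3→b1 stop@b0
  join b6 pred b2: b2 stop@b1
  join b6 pred b4: b4→b3 stop@b1
  join b6 pred b5: b5→b4→b3 stop@b1
  b0 → ∅
  b1 → {b1}
  b2 → {b6}
  b3 → {b1,b6}
  b4 → {b1,b6}
  b5 → {b6}
  b6 → ∅

φ for y: defs {b1,b6}
  DF⁺ = {b1}

Answer: ["b1"]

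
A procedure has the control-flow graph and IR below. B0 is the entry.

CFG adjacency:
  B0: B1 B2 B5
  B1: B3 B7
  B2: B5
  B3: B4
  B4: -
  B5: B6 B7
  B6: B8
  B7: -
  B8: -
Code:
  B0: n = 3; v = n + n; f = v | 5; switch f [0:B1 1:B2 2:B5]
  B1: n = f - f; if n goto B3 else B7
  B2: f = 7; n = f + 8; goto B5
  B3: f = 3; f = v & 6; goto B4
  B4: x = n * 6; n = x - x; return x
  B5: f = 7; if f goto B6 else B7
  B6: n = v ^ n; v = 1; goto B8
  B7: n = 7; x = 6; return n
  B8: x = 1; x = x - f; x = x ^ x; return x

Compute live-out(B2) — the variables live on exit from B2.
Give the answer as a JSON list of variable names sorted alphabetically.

Answer: ["n", "v"]

Derivation:
Per-block:
  B0: def={f,n,v} ue=∅
  B1: def={n} ue={f}
  B2: def={f,n} ue=∅
  B3: def={f} ue={v}
  B4: def={n,x} ue={n}
  B5: def={f} ue=∅
  B6: def={n,v} ue={n,v}
  B7: def={n,x} ue=∅
  B8: def={x} ue={f}

Liveness:
  B0: in=∅ out={f,n,v}
  B1: in={f,v} out={n,v}
  B2: in={v} out={n,v}
  B3: in={n,v} out={n}
  B4: in={n} out=∅
  B5: in={n,v} out={f,n,v}
  B6: in={f,n,v} out={f}
  B7: in=∅ out=∅
  B8: in={f} out=∅

live-out(B2) = ["n", "v"]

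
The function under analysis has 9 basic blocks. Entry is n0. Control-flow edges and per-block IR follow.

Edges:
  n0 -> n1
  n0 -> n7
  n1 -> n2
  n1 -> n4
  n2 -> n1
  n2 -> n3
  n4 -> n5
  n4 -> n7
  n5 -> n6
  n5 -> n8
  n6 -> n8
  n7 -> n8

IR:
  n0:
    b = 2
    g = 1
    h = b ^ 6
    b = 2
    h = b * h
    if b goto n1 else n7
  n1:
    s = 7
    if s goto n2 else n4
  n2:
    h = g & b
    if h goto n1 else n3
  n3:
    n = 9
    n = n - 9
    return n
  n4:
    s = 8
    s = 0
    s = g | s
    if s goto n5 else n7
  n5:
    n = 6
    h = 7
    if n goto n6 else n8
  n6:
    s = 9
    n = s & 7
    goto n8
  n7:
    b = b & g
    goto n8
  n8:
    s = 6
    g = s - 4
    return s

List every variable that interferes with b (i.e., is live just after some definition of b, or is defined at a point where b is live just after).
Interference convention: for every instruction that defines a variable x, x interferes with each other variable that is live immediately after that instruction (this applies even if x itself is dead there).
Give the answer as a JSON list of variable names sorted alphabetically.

Answer: ["g", "h", "s"]

Derivation:
def/use:
  n0: {b,g,h} / ∅
  n1: {s} / ∅
  n2: {h} / {b,g}
  n3: {n} / ∅
  n4: {s} / {g}
  n5: {h,n} / ∅
  n6: {n,s} / ∅
  n7: {b} / {b,g}
  n8: {g,s} / ∅

Liveness:
  n0 li=∅ lo={b,g}
  n1 li={b,g} lo={b,g}
  n2 li={b,g} lo={b,g}
  n3 li=∅ lo=∅
  n4 li={b,g} lo={b,g}
  n5 li=∅ lo=∅
  n6 li=∅ lo=∅
  n7 li={b,g} lo=∅
  n8 li=∅ lo=∅

Interference:
  b: {g,h,s}
  g: {b,h,s}
  h: {b,g,n}
  n: {h}
  s: {b,g}

N(b) = ["g", "h", "s"]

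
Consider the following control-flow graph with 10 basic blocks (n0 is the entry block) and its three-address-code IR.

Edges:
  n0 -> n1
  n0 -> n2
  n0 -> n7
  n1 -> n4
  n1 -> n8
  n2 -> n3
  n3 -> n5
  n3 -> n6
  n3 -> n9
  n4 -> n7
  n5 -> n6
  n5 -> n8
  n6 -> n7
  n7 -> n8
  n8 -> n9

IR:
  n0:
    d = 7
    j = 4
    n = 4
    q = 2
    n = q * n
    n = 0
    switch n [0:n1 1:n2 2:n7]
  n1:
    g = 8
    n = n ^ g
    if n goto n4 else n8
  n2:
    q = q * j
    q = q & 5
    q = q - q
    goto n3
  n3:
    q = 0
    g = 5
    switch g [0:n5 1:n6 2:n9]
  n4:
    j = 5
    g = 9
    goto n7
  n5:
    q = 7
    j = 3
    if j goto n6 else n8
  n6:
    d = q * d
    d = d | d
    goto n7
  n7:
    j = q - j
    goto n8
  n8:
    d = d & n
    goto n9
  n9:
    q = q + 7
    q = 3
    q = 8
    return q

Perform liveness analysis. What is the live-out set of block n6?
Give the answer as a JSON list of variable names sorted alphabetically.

Answer: ["d", "j", "n", "q"]

Derivation:
def/use:
  n0: {d,j,n,q} / ∅
  n1: {g,n} / {n}
  n2: {q} / {j,q}
  n3: {g,q} / ∅
  n4: {g,j} / ∅
  n5: {j,q} / ∅
  n6: {d} / {d,q}
  n7: {j} / {j,q}
  n8: {d} / {d,n}
  n9: {q} / {q}

Backward fixpoint:
  live n0: ∅→{d,j,n,q}
  live n1: {d,n,q}→{d,n,q}
  live n2: {d,j,n,q}→{d,j,n}
  live n3: {d,j,n}→{d,j,n,q}
  live n4: {d,n,q}→{d,j,n,q}
  live n5: {d,n}→{d,j,n,q}
  live n6: {d,j,n,q}→{d,j,n,q}
  live n7: {d,j,n,q}→{d,n,q}
  live n8: {d,n,q}→{q}
  live n9: {q}→∅

live-out(n6) = ["d", "j", "n", "q"]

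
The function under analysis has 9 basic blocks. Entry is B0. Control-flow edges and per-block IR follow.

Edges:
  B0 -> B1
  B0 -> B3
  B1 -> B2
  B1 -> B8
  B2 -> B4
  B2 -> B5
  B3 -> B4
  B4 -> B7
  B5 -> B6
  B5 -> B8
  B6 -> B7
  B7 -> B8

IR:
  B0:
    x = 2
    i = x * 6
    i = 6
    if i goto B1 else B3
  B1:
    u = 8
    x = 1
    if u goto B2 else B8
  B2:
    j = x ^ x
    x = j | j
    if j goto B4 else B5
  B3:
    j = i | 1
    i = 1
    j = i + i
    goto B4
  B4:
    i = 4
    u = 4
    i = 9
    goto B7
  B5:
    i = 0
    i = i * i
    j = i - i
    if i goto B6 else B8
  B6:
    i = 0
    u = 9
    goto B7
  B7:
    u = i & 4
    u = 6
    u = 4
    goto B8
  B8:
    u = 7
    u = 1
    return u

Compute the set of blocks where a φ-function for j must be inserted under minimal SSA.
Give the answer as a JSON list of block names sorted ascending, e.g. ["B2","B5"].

idom tree: B1←B0 B2←B1 B3←B0 B4←B0 B5←B2 B6←B5 B7←B0 B8←B0
Join-block Dom:
  B4: preds {B2,B3}: {B0,B1,B2} ∩ {B0,B3} = {B0}; idom=B0
  B7: preds {B4,B6}: {B0,B4} ∩ {B0,B1,B2,B5,B6} = {B0}; idom=B0
  B8: preds {B1,B5,B7}: {B0,B1} ∩ {B0,B1,B2,B5} ∩ {B0,B7} = {B0}; idom=B0

DF walk-up:
  join B4 pred B2: B2→B1 stop@B0
  join B4 pred B3: B3 stop@B0
  join B7 pred B4: B4 stop@B0
  join B7 pred B6: B6→B5→B2→B1 stop@B0
  join B8 pred B1: B1 stop@B0
  join B8 pred B5: B5→B2→B1 stop@B0
  join B8 pred B7: B7 stop@B0
  DF(B0)=∅
  DF(B1)={B4,B7,B8}
  DF(B2)={B4,B7,B8}
  DF(B3)={B4}
  DF(B4)={B7}
  DF(B5)={B7,B8}
  DF(B6)={B7}
  DF(B7)={B8}
  DF(B8)=∅

φ for j: defs {B2,B3,B5}
  DF⁺ = {B4,B7,B8}

Answer: ["B4", "B7", "B8"]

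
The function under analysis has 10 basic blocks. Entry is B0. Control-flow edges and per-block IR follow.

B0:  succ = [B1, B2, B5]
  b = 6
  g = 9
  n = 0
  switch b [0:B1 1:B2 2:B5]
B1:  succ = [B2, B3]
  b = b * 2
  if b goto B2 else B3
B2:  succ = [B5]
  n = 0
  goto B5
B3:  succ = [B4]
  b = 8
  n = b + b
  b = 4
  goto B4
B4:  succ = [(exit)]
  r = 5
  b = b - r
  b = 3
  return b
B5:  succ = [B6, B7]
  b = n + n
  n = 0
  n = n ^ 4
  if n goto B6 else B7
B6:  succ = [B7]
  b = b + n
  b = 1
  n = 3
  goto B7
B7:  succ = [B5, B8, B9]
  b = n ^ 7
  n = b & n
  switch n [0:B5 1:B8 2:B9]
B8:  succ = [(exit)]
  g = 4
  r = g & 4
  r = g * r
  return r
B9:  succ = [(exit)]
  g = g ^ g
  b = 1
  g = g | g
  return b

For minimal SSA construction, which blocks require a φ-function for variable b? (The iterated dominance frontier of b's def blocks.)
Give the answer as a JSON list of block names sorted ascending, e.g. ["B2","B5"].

idom tree: B1←B0 B2←B0 B3←B1 B4←B3 B5←B0 B6←B5 B7←B5 B8←B7 B9←B7
Join-block Dom:
  B2: preds {B0,B1}: {B0} ∩ {B0,B1} = {B0}; idom=B0
  B5: preds {B0,B2,B7}: {B0} ∩ {B0,B2} ∩ {B0,B5,B7} = {B0}; idom=B0
  B7: preds {B5,B6}: {B0,B5} ∩ {B0,B5,B6} = {B0,B5}; idom=B5

Frontier:
  B2←B0: walk · to B0
  B2←B1: walk B1 to B0
  B5←B0: walk · to B0
  B5←B2: walk B2 to B0
  B5←B7: walk B7→B5 to B0
  B7←B5: walk · to B5
  B7←B6: walk B6 to B5
  B0: DF=∅
  B1: DF={B2}
  B2: DF={B5}
  B3: DF=∅
  B4: DF=∅
  B5: DF={B5}
  B6: DF={B7}
  B7: DF={B5}
  B8: DF=∅
  B9: DF=∅

φ for b: defs {B0,B1,B3,B4,B5,B6,B7,B9}
  DF⁺ = {B2,B5,B7}

Answer: ["B2", "B5", "B7"]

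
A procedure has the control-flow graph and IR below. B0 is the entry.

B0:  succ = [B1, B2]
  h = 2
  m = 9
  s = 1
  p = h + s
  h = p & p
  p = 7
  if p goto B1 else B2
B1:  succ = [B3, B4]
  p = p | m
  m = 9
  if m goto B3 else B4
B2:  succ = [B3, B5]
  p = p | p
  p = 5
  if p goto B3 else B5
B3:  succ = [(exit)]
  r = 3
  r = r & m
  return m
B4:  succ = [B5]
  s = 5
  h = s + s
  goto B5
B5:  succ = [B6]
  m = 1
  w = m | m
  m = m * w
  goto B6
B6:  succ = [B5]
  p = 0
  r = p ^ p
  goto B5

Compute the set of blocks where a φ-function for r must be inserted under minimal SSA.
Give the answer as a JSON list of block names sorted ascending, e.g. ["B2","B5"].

Answer: ["B5"]

Derivation:
idom tree: B1←B0 B2←B0 B3←B0 B4←B1 B5←B0 B6←B5
Join-block Dom:
  B3: preds {B1,B2}: {B0,B1} ∩ {B0,B2} = {B0}; idom=B0
  B5: preds {B2,B4,B6}: {B0,B2} ∩ {B0,B1,B4} ∩ {B0,B5,B6} = {B0}; idom=B0

DF walk-up:
  B3←B1: walk B1 to B0
  B3←B2: walk B2 to B0
  B5←B2: walk B2 to B0
  B5←B4: walk B4→B1 to B0
  B5←B6: walk B6→B5 to B0
  DF(B0)=∅
  DF(B1)={B3,B5}
  DF(B2)={B3,B5}
  DF(B3)=∅
  DF(B4)={B5}
  DF(B5)={B5}
  DF(B6)={B5}

φ for r: defs {B3,B6}
  DF⁺ = {B5}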